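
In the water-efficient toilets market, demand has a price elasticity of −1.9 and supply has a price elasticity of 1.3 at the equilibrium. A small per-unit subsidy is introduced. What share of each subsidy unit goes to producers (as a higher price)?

For a small subsidy around the equilibrium, the benefit split depends on the relative slopes, which at a point are proportional to the elasticities.
Buyer share = εs/(εs + |εd|) = 1.3/(1.3 + 1.9) = 0.40625; seller share = |εd|/(εs + |εd|) = 0.59375.
So producers capture 0.59375 of the subsidy.

Producer share = 0.59375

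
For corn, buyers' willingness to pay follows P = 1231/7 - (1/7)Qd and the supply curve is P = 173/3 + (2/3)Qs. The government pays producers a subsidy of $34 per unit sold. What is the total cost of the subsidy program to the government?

Pre-subsidy: 1231/7 - (1/7)Q = 173/3 + (2/3)Q gives Q* = 146 and P* = 155.
With the subsidy, sellers receive Ps = Pb + 34 for each unit, where Pb is the price buyers pay.
On the curves, Pb = 1231/7 - (1/7)Q and Ps = 173/3 + (2/3)Q; the wedge Ps − Pb = 34 gives 173/3 + (2/3)Q − (1231/7 - (1/7)Q) = 34, so Q' = 188.
Then Pb = 1231/7 − (1/7)·188 = 149 and Ps = 173/3 + (2/3)·188 = 183.
Government outlay = subsidy × quantity = 34 × 188 = 6392.

Government cost = $6392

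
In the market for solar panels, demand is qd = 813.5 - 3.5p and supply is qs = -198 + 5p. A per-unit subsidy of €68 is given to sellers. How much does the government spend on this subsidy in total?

Government cost = €36516

Pre-subsidy: 813.5 - 3.5p = -198 + 5p gives p* = 119, q* = 397.
With the subsidy, sellers receive ps = pb + 68 for each unit, where pb is the price buyers pay.
Supply in terms of pb becomes qs = -198 + 5(pb + 68) = 142 + 5pb. Setting this equal to demand: 813.5 - 3.5pb = 142 + 5pb, so pb = 79.
Sellers receive ps = 79 + 68 = 147; q' = 813.5 − 3.5·79 = 537.
Government outlay = subsidy × quantity = 68 × 537 = 36516.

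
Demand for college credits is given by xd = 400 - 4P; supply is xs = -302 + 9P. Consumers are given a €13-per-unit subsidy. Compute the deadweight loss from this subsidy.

Deadweight loss = €234

Pre-subsidy: 400 - 4P = -302 + 9P gives P* = 54, x* = 184.
With the rebate, buyers effectively pay Pb = Ps − 13, where Ps is the price sellers receive.
Demand in terms of Ps becomes xd = 400 − 4(Ps − 13) = 452 - 4Ps. Setting this equal to supply: 452 - 4Ps = -302 + 9Ps, so Ps = 58.
Buyers pay Pb = 58 − 13 = 45; x' = -302 + 9·58 = 220.
The subsidy expands output by 220 − 184 = 36 past the efficient level; on those units the gap between marginal cost and willingness to pay runs from 0 up to 13.
DWL = ½ × 13 × 36 = 234.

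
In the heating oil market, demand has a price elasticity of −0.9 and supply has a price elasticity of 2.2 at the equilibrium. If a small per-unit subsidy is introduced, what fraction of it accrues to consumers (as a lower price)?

Consumer share = 22/31

For a small subsidy around the equilibrium, the benefit split depends on the relative slopes, which at a point are proportional to the elasticities.
Buyer share = εs/(εs + |εd|) = 2.2/(2.2 + 0.9) = 22/31; seller share = |εd|/(εs + |εd|) = 9/31.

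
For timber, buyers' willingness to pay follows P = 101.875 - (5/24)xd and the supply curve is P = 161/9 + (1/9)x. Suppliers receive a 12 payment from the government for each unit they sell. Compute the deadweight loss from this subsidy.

Pre-subsidy: 101.875 - (5/24)x = 161/9 + (1/9)x gives x* = 6047/23 and P* = 3250/69.
With the subsidy, sellers receive Ps = Pb + 12 for each unit, where Pb is the price buyers pay.
On the curves, Pb = 101.875 - (5/24)x and Ps = 161/9 + (1/9)x; the wedge Ps − Pb = 12 gives 161/9 + (1/9)x − (101.875 - (5/24)x) = 12, so x' = 6911/23.
Then Pb = 101.875 − (5/24)·(6911/23) = 2710/69 and Ps = 161/9 + (1/9)·(6911/23) = 3538/69.
The subsidy expands output by 6911/23 − 6047/23 = 864/23 past the efficient level; on those units the gap between marginal cost and willingness to pay runs from 0 up to 12.
DWL = ½ × 12 × 864/23 = 5184/23.

Deadweight loss = 5184/23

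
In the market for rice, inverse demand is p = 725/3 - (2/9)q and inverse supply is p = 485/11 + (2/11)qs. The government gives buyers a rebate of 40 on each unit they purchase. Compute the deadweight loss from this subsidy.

Deadweight loss = 1980

Pre-subsidy: 725/3 - (2/9)q = 485/11 + (2/11)q gives q* = 489 and p* = 133.
With the rebate, buyers effectively pay pb = ps − 40, where ps is the price sellers receive.
On the curves, pb = 725/3 - (2/9)q and ps = 485/11 + (2/11)q; the wedge ps − pb = 40 gives 485/11 + (2/11)q − (725/3 - (2/9)q) = 40, so q' = 588.
Then pb = 725/3 − (2/9)·588 = 111 and ps = 485/11 + (2/11)·588 = 151.
The subsidy expands output by 588 − 489 = 99 past the efficient level; on those units the gap between marginal cost and willingness to pay runs from 0 up to 40.
DWL = ½ × 40 × 99 = 1980.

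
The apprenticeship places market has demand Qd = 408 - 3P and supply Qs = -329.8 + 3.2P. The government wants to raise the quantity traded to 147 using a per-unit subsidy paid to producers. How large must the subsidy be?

Required subsidy s = 62 per unit

At Q = 147, invert demand for the buyer price: Pb = (408 − 147)/3 = 87; invert supply for the seller price: Ps = (147 − (-329.8))/3.2 = 149.
The subsidy must fill the gap: s = Ps − Pb = 149 − 87 = 62.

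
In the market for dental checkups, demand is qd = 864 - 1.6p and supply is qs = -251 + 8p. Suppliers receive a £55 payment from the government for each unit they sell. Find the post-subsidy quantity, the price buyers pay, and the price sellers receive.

q' = 751.5; buyers pay £70.3125; sellers receive £125.3125

Pre-subsidy: 864 - 1.6p = -251 + 8p gives p* = 5575/48, q* = 4069/6.
With the subsidy, sellers receive ps = pb + 55 for each unit, where pb is the price buyers pay.
Supply in terms of pb becomes qs = -251 + 8(pb + 55) = 189 + 8pb. Setting this equal to demand: 864 - 1.6pb = 189 + 8pb, so pb = 70.3125.
Sellers receive ps = 70.3125 + 55 = 125.3125; q' = 864 − 1.6·70.3125 = 751.5.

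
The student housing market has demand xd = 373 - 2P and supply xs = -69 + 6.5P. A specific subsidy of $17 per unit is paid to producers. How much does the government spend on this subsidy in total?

Pre-subsidy: 373 - 2P = -69 + 6.5P gives P* = 52, x* = 269.
With the subsidy, sellers receive Ps = Pb + 17 for each unit, where Pb is the price buyers pay.
Supply in terms of Pb becomes xs = -69 + 6.5(Pb + 17) = 41.5 + 6.5Pb. Setting this equal to demand: 373 - 2Pb = 41.5 + 6.5Pb, so Pb = 39.
Sellers receive Ps = 39 + 17 = 56; x' = 373 − 2·39 = 295.
Government outlay = subsidy × quantity = 17 × 295 = 5015.

Government cost = $5015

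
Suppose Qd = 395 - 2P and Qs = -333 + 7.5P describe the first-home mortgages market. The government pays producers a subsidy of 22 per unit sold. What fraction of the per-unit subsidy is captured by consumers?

Pre-subsidy: 395 - 2P = -333 + 7.5P gives P* = 1456/19, Q* = 4593/19.
With the subsidy, sellers receive Ps = Pb + 22 for each unit, where Pb is the price buyers pay.
Supply in terms of Pb becomes Qs = -333 + 7.5(Pb + 22) = -168 + 7.5Pb. Setting this equal to demand: 395 - 2Pb = -168 + 7.5Pb, so Pb = 1126/19.
Sellers receive Ps = 1126/19 + 22 = 1544/19; Q' = 395 − 2·(1126/19) = 5253/19.
Buyers' price falls by P* − Pb = 1456/19 − 1126/19 = 330/19; sellers' price rises by Ps − P* = 1544/19 − 1456/19 = 88/19.
So consumers capture (330/19)/22 = 15/19 of each unit of subsidy.

Consumer share = 15/19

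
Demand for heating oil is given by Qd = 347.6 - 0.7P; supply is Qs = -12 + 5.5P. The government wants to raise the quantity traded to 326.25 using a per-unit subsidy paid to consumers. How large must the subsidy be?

At Q = 326.25, invert demand for the buyer price: Pb = (347.6 − 326.25)/0.7 = 30.5; invert supply for the seller price: Ps = (326.25 − (-12))/5.5 = 61.5.
The subsidy must fill the gap: s = Ps − Pb = 61.5 − 30.5 = 31.

Required subsidy s = 31 per unit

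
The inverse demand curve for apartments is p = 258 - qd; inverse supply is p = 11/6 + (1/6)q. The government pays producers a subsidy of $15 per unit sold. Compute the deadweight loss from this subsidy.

Deadweight loss = 675/7

Pre-subsidy: 258 - q = 11/6 + (1/6)q gives q* = 1537/7 and p* = 269/7.
With the subsidy, sellers receive ps = pb + 15 for each unit, where pb is the price buyers pay.
On the curves, pb = 258 - q and ps = 11/6 + (1/6)q; the wedge ps − pb = 15 gives 11/6 + (1/6)q − (258 - q) = 15, so q' = 1627/7.
Then pb = 258 − 1·(1627/7) = 179/7 and ps = 11/6 + (1/6)·(1627/7) = 284/7.
The subsidy expands output by 1627/7 − 1537/7 = 90/7 past the efficient level; on those units the gap between marginal cost and willingness to pay runs from 0 up to 15.
DWL = ½ × 15 × 90/7 = 675/7.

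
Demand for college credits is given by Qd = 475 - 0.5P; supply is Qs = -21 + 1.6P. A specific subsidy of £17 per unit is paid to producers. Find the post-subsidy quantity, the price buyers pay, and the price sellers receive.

Q' = 7631/21; buyers pay 4688/21; sellers receive 5045/21

Pre-subsidy: 475 - 0.5P = -21 + 1.6P gives P* = 4960/21, Q* = 7495/21.
With the subsidy, sellers receive Ps = Pb + 17 for each unit, where Pb is the price buyers pay.
Supply in terms of Pb becomes Qs = -21 + 1.6(Pb + 17) = 6.2 + 1.6Pb. Setting this equal to demand: 475 - 0.5Pb = 6.2 + 1.6Pb, so Pb = 4688/21.
Sellers receive Ps = 4688/21 + 17 = 5045/21; Q' = 475 − 0.5·(4688/21) = 7631/21.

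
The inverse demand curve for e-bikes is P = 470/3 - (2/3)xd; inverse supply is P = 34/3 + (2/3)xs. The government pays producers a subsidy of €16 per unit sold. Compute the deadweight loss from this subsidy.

Pre-subsidy: 470/3 - (2/3)x = 34/3 + (2/3)x gives x* = 109 and P* = 84.
With the subsidy, sellers receive Ps = Pb + 16 for each unit, where Pb is the price buyers pay.
On the curves, Pb = 470/3 - (2/3)x and Ps = 34/3 + (2/3)x; the wedge Ps − Pb = 16 gives 34/3 + (2/3)x − (470/3 - (2/3)x) = 16, so x' = 121.
Then Pb = 470/3 − (2/3)·121 = 76 and Ps = 34/3 + (2/3)·121 = 92.
The subsidy expands output by 121 − 109 = 12 past the efficient level; on those units the gap between marginal cost and willingness to pay runs from 0 up to 16.
DWL = ½ × 16 × 12 = 96.

Deadweight loss = €96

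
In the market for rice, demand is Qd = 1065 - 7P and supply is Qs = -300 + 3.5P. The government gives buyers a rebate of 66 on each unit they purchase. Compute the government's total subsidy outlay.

Pre-subsidy: 1065 - 7P = -300 + 3.5P gives P* = 130, Q* = 155.
With the rebate, buyers effectively pay Pb = Ps − 66, where Ps is the price sellers receive.
Demand in terms of Ps becomes Qd = 1065 − 7(Ps − 66) = 1527 - 7Ps. Setting this equal to supply: 1527 - 7Ps = -300 + 3.5Ps, so Ps = 174.
Buyers pay Pb = 174 − 66 = 108; Q' = -300 + 3.5·174 = 309.
Government outlay = subsidy × quantity = 66 × 309 = 20394.

Government cost = 20394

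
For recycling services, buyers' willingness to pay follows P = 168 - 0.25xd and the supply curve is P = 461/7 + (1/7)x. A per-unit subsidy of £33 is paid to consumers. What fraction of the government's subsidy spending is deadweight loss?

DWL / government spending = 21/172

Pre-subsidy: 168 - 0.25x = 461/7 + (1/7)x gives x* = 260 and P* = 103.
With the rebate, buyers effectively pay Pb = Ps − 33, where Ps is the price sellers receive.
On the curves, Pb = 168 - 0.25x and Ps = 461/7 + (1/7)x; the wedge Ps − Pb = 33 gives 461/7 + (1/7)x − (168 - 0.25x) = 33, so x' = 344.
Then Pb = 168 − 0.25·344 = 82 and Ps = 461/7 + (1/7)·344 = 115.
ΔCS = ½(260 + 344)(103 − 82) = 6342; ΔPS = ½(260 + 344)(115 − 103) = 3624.
Government spending = 33 × 344 = 11352.
DWL = ½ × 33 × (344 − 260) = 1386; fraction = 1386 / 11352 = 21/172.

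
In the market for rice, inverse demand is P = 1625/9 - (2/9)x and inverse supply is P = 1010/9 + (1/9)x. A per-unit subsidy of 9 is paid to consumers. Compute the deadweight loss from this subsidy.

Deadweight loss = 121.5

Pre-subsidy: 1625/9 - (2/9)x = 1010/9 + (1/9)x gives x* = 205 and P* = 135.
With the rebate, buyers effectively pay Pb = Ps − 9, where Ps is the price sellers receive.
On the curves, Pb = 1625/9 - (2/9)x and Ps = 1010/9 + (1/9)x; the wedge Ps − Pb = 9 gives 1010/9 + (1/9)x − (1625/9 - (2/9)x) = 9, so x' = 232.
Then Pb = 1625/9 − (2/9)·232 = 129 and Ps = 1010/9 + (1/9)·232 = 138.
The subsidy expands output by 232 − 205 = 27 past the efficient level; on those units the gap between marginal cost and willingness to pay runs from 0 up to 9.
DWL = ½ × 9 × 27 = 121.5.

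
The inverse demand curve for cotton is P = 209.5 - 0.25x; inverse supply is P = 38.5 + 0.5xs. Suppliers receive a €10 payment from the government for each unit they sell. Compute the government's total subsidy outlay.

Pre-subsidy: 209.5 - 0.25x = 38.5 + 0.5x gives x* = 228 and P* = 152.5.
With the subsidy, sellers receive Ps = Pb + 10 for each unit, where Pb is the price buyers pay.
On the curves, Pb = 209.5 - 0.25x and Ps = 38.5 + 0.5x; the wedge Ps − Pb = 10 gives 38.5 + 0.5x − (209.5 - 0.25x) = 10, so x' = 724/3.
Then Pb = 209.5 − 0.25·(724/3) = 895/6 and Ps = 38.5 + 0.5·(724/3) = 955/6.
Government outlay = subsidy × quantity = 10 × 724/3 = 7240/3.

Government cost = 7240/3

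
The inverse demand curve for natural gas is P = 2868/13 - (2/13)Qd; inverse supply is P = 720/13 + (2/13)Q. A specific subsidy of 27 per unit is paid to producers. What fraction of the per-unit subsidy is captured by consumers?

Consumer share = 0.5

Pre-subsidy: 2868/13 - (2/13)Q = 720/13 + (2/13)Q gives Q* = 537 and P* = 138.
With the subsidy, sellers receive Ps = Pb + 27 for each unit, where Pb is the price buyers pay.
On the curves, Pb = 2868/13 - (2/13)Q and Ps = 720/13 + (2/13)Q; the wedge Ps − Pb = 27 gives 720/13 + (2/13)Q − (2868/13 - (2/13)Q) = 27, so Q' = 624.75.
Then Pb = 2868/13 − (2/13)·624.75 = 124.5 and Ps = 720/13 + (2/13)·624.75 = 151.5.
Buyers' price falls by P* − Pb = 138 − 124.5 = 13.5; sellers' price rises by Ps − P* = 151.5 − 138 = 13.5.
So consumers capture 13.5/27 = 0.5 of each unit of subsidy.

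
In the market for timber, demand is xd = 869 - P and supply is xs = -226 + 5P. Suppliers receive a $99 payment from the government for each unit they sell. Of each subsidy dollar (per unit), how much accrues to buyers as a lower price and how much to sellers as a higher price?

Buyers gain $82.5 per unit; sellers gain $16.5 per unit

Pre-subsidy: 869 - P = -226 + 5P gives P* = 182.5, x* = 686.5.
With the subsidy, sellers receive Ps = Pb + 99 for each unit, where Pb is the price buyers pay.
Supply in terms of Pb becomes xs = -226 + 5(Pb + 99) = 269 + 5Pb. Setting this equal to demand: 869 - Pb = 269 + 5Pb, so Pb = 100.
Sellers receive Ps = 100 + 99 = 199; x' = 869 − 1·100 = 769.
Buyers' price falls by P* − Pb = 182.5 − 100 = 82.5; sellers' price rises by Ps − P* = 199 − 182.5 = 16.5.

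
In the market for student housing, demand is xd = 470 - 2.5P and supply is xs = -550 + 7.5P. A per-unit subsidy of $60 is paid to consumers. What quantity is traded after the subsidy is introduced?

x' = 327.5

Pre-subsidy: 470 - 2.5P = -550 + 7.5P gives P* = 102, x* = 215.
With the rebate, buyers effectively pay Pb = Ps − 60, where Ps is the price sellers receive.
Demand in terms of Ps becomes xd = 470 − 2.5(Ps − 60) = 620 - 2.5Ps. Setting this equal to supply: 620 - 2.5Ps = -550 + 7.5Ps, so Ps = 117.
Buyers pay Pb = 117 − 60 = 57; x' = -550 + 7.5·117 = 327.5.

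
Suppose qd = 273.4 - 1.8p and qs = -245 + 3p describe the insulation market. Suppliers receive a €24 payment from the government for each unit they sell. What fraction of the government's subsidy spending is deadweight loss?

Pre-subsidy: 273.4 - 1.8p = -245 + 3p gives p* = 108, q* = 79.
With the subsidy, sellers receive ps = pb + 24 for each unit, where pb is the price buyers pay.
Supply in terms of pb becomes qs = -245 + 3(pb + 24) = -173 + 3pb. Setting this equal to demand: 273.4 - 1.8pb = -173 + 3pb, so pb = 93.
Sellers receive ps = 93 + 24 = 117; q' = 273.4 − 1.8·93 = 106.
ΔCS = ½(79 + 106)(108 − 93) = 1387.5; ΔPS = ½(79 + 106)(117 − 108) = 832.5.
Government spending = 24 × 106 = 2544.
DWL = ½ × 24 × (106 − 79) = 324; fraction = 324 / 2544 = 27/212.

DWL / government spending = 27/212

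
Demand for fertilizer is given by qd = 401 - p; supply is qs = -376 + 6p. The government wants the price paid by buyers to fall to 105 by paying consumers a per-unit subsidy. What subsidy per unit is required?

At a buyer price of 105, quantity demanded is 401 − 1·105 = 296.
Sellers supply 296 only when they receive ps with -376 + 6·ps = 296, i.e. ps = 112.
s = ps − pb = 112 − 105 = 7.

Required subsidy s = 7 per unit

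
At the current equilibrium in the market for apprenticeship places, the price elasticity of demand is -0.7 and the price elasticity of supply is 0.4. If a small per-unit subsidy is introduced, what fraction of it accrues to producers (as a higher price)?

Producer share = 7/11

For a small subsidy around the equilibrium, the benefit split depends on the relative slopes, which at a point are proportional to the elasticities.
Buyer share = εs/(εs + |εd|) = 0.4/(0.4 + 0.7) = 4/11; seller share = |εd|/(εs + |εd|) = 7/11.
So producers capture 7/11 of the subsidy.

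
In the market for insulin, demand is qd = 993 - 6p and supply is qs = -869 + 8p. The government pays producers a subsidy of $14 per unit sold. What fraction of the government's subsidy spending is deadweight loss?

DWL / government spending = 8/81

Pre-subsidy: 993 - 6p = -869 + 8p gives p* = 133, q* = 195.
With the subsidy, sellers receive ps = pb + 14 for each unit, where pb is the price buyers pay.
Supply in terms of pb becomes qs = -869 + 8(pb + 14) = -757 + 8pb. Setting this equal to demand: 993 - 6pb = -757 + 8pb, so pb = 125.
Sellers receive ps = 125 + 14 = 139; q' = 993 − 6·125 = 243.
ΔCS = ½(195 + 243)(133 − 125) = 1752; ΔPS = ½(195 + 243)(139 − 133) = 1314.
Government spending = 14 × 243 = 3402.
DWL = ½ × 14 × (243 − 195) = 336; fraction = 336 / 3402 = 8/81.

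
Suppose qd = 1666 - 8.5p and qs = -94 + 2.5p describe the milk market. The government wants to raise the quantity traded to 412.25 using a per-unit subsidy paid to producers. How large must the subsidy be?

At q = 412.25, invert demand for the buyer price: pb = (1666 − 412.25)/8.5 = 147.5; invert supply for the seller price: ps = (412.25 − (-94))/2.5 = 202.5.
The subsidy must fill the gap: s = ps − pb = 202.5 − 147.5 = 55.

Required subsidy s = 55 per unit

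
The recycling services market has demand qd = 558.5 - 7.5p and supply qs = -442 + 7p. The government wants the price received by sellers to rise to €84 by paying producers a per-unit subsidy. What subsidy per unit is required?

Required subsidy s = €29 per unit

At a seller price of 84, quantity supplied is -442 + 7·84 = 146.
Buyers absorb 146 only when they pay pb with 558.5 − 7.5·pb = 146, i.e. pb = 55.
s = ps − pb = 84 − 55 = 29.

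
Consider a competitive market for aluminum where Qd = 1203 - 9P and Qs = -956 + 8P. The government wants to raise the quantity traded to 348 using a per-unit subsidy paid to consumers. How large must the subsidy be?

Required subsidy s = 68 per unit

At Q = 348, invert demand for the buyer price: Pb = (1203 − 348)/9 = 95; invert supply for the seller price: Ps = (348 − (-956))/8 = 163.
The subsidy must fill the gap: s = Ps − Pb = 163 − 95 = 68.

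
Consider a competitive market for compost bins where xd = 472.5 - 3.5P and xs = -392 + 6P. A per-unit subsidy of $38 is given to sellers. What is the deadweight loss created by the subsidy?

Pre-subsidy: 472.5 - 3.5P = -392 + 6P gives P* = 91, x* = 154.
With the subsidy, sellers receive Ps = Pb + 38 for each unit, where Pb is the price buyers pay.
Supply in terms of Pb becomes xs = -392 + 6(Pb + 38) = -164 + 6Pb. Setting this equal to demand: 472.5 - 3.5Pb = -164 + 6Pb, so Pb = 67.
Sellers receive Ps = 67 + 38 = 105; x' = 472.5 − 3.5·67 = 238.
The subsidy expands output by 238 − 154 = 84 past the efficient level; on those units the gap between marginal cost and willingness to pay runs from 0 up to 38.
DWL = ½ × 38 × 84 = 1596.

Deadweight loss = $1596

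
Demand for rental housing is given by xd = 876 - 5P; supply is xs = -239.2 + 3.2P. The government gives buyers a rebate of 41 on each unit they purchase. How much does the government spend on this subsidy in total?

Government cost = 11316

Pre-subsidy: 876 - 5P = -239.2 + 3.2P gives P* = 136, x* = 196.
With the rebate, buyers effectively pay Pb = Ps − 41, where Ps is the price sellers receive.
Demand in terms of Ps becomes xd = 876 − 5(Ps − 41) = 1081 - 5Ps. Setting this equal to supply: 1081 - 5Ps = -239.2 + 3.2Ps, so Ps = 161.
Buyers pay Pb = 161 − 41 = 120; x' = -239.2 + 3.2·161 = 276.
Government outlay = subsidy × quantity = 41 × 276 = 11316.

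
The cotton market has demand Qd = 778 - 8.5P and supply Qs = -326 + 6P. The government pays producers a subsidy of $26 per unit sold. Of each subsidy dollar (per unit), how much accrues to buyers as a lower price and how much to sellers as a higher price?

Buyers gain 312/29 per unit; sellers gain 442/29 per unit

Pre-subsidy: 778 - 8.5P = -326 + 6P gives P* = 2208/29, Q* = 3794/29.
With the subsidy, sellers receive Ps = Pb + 26 for each unit, where Pb is the price buyers pay.
Supply in terms of Pb becomes Qs = -326 + 6(Pb + 26) = -170 + 6Pb. Setting this equal to demand: 778 - 8.5Pb = -170 + 6Pb, so Pb = 1896/29.
Sellers receive Ps = 1896/29 + 26 = 2650/29; Q' = 778 − 8.5·(1896/29) = 6446/29.
Buyers' price falls by P* − Pb = 2208/29 − 1896/29 = 312/29; sellers' price rises by Ps − P* = 2650/29 − 2208/29 = 442/29.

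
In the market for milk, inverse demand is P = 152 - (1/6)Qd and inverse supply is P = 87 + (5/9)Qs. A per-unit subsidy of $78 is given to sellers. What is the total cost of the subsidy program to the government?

Pre-subsidy: 152 - (1/6)Q = 87 + (5/9)Q gives Q* = 90 and P* = 137.
With the subsidy, sellers receive Ps = Pb + 78 for each unit, where Pb is the price buyers pay.
On the curves, Pb = 152 - (1/6)Q and Ps = 87 + (5/9)Q; the wedge Ps − Pb = 78 gives 87 + (5/9)Q − (152 - (1/6)Q) = 78, so Q' = 198.
Then Pb = 152 − (1/6)·198 = 119 and Ps = 87 + (5/9)·198 = 197.
Government outlay = subsidy × quantity = 78 × 198 = 15444.

Government cost = $15444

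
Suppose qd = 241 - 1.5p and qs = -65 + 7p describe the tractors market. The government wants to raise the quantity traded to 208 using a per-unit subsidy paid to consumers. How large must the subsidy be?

At q = 208, invert demand for the buyer price: pb = (241 − 208)/1.5 = 22; invert supply for the seller price: ps = (208 − (-65))/7 = 39.
The subsidy must fill the gap: s = ps − pb = 39 − 22 = 17.

Required subsidy s = 17 per unit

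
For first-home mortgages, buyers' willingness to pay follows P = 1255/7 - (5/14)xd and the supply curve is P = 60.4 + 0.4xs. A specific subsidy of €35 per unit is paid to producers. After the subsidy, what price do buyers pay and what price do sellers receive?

Pre-subsidy: 1255/7 - (5/14)x = 60.4 + 0.4x gives x* = 8322/53 and P* = 6530/53.
With the subsidy, sellers receive Ps = Pb + 35 for each unit, where Pb is the price buyers pay.
On the curves, Pb = 1255/7 - (5/14)x and Ps = 60.4 + 0.4x; the wedge Ps − Pb = 35 gives 60.4 + 0.4x − (1255/7 - (5/14)x) = 35, so x' = 10772/53.
Then Pb = 1255/7 − (5/14)·(10772/53) = 5655/53 and Ps = 60.4 + 0.4·(10772/53) = 7510/53.

Buyers pay 5655/53; sellers receive 7510/53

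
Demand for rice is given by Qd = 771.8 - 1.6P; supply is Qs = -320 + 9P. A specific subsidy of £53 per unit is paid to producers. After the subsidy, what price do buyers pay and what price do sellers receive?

Buyers pay £58; sellers receive £111

Pre-subsidy: 771.8 - 1.6P = -320 + 9P gives P* = 103, Q* = 607.
With the subsidy, sellers receive Ps = Pb + 53 for each unit, where Pb is the price buyers pay.
Supply in terms of Pb becomes Qs = -320 + 9(Pb + 53) = 157 + 9Pb. Setting this equal to demand: 771.8 - 1.6Pb = 157 + 9Pb, so Pb = 58.
Sellers receive Ps = 58 + 53 = 111; Q' = 771.8 − 1.6·58 = 679.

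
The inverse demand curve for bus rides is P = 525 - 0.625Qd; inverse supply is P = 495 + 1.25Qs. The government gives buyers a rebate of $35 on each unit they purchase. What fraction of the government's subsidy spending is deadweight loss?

DWL / government spending = 7/26

Pre-subsidy: 525 - 0.625Q = 495 + 1.25Q gives Q* = 16 and P* = 515.
With the rebate, buyers effectively pay Pb = Ps − 35, where Ps is the price sellers receive.
On the curves, Pb = 525 - 0.625Q and Ps = 495 + 1.25Q; the wedge Ps − Pb = 35 gives 495 + 1.25Q − (525 - 0.625Q) = 35, so Q' = 104/3.
Then Pb = 525 − 0.625·(104/3) = 1510/3 and Ps = 495 + 1.25·(104/3) = 1615/3.
ΔCS = ½(16 + 104/3)(515 − 1510/3) = 2660/9; ΔPS = ½(16 + 104/3)(1615/3 − 515) = 5320/9.
Government spending = 35 × 104/3 = 3640/3.
DWL = ½ × 35 × (104/3 − 16) = 980/3; fraction = (980/3) / (3640/3) = 7/26.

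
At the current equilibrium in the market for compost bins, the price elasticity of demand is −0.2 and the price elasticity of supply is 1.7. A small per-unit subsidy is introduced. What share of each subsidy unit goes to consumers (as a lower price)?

Consumer share = 17/19

For a small subsidy around the equilibrium, the benefit split depends on the relative slopes, which at a point are proportional to the elasticities.
Buyer share = εs/(εs + |εd|) = 1.7/(1.7 + 0.2) = 17/19; seller share = |εd|/(εs + |εd|) = 2/19.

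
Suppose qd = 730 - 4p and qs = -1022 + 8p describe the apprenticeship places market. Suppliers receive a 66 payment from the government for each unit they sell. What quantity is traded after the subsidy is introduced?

q' = 322

Pre-subsidy: 730 - 4p = -1022 + 8p gives p* = 146, q* = 146.
With the subsidy, sellers receive ps = pb + 66 for each unit, where pb is the price buyers pay.
Supply in terms of pb becomes qs = -1022 + 8(pb + 66) = -494 + 8pb. Setting this equal to demand: 730 - 4pb = -494 + 8pb, so pb = 102.
Sellers receive ps = 102 + 66 = 168; q' = 730 − 4·102 = 322.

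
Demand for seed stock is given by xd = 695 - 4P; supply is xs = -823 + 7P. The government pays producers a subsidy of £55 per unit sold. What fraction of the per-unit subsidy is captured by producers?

Pre-subsidy: 695 - 4P = -823 + 7P gives P* = 138, x* = 143.
With the subsidy, sellers receive Ps = Pb + 55 for each unit, where Pb is the price buyers pay.
Supply in terms of Pb becomes xs = -823 + 7(Pb + 55) = -438 + 7Pb. Setting this equal to demand: 695 - 4Pb = -438 + 7Pb, so Pb = 103.
Sellers receive Ps = 103 + 55 = 158; x' = 695 − 4·103 = 283.
Buyers' price falls by P* − Pb = 138 − 103 = 35; sellers' price rises by Ps − P* = 158 − 138 = 20.
So producers capture 20/55 = 4/11 of each unit of subsidy.

Producer share = 4/11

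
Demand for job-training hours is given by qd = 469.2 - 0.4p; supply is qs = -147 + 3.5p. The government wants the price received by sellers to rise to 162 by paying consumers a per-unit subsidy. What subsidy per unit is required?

Required subsidy s = 39 per unit

At a seller price of 162, quantity supplied is -147 + 3.5·162 = 420.
Buyers absorb 420 only when they pay pb with 469.2 − 0.4·pb = 420, i.e. pb = 123.
s = ps − pb = 162 − 123 = 39.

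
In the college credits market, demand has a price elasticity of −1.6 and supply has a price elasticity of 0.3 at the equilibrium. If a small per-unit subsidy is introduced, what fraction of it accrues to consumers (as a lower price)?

Consumer share = 3/19

For a small subsidy around the equilibrium, the benefit split depends on the relative slopes, which at a point are proportional to the elasticities.
Buyer share = εs/(εs + |εd|) = 0.3/(0.3 + 1.6) = 3/19; seller share = |εd|/(εs + |εd|) = 16/19.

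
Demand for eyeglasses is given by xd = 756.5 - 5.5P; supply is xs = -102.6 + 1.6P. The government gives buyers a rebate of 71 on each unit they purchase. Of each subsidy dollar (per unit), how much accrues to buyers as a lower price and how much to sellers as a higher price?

Pre-subsidy: 756.5 - 5.5P = -102.6 + 1.6P gives P* = 121, x* = 91.
With the rebate, buyers effectively pay Pb = Ps − 71, where Ps is the price sellers receive.
Demand in terms of Ps becomes xd = 756.5 − 5.5(Ps − 71) = 1147 - 5.5Ps. Setting this equal to supply: 1147 - 5.5Ps = -102.6 + 1.6Ps, so Ps = 176.
Buyers pay Pb = 176 − 71 = 105; x' = -102.6 + 1.6·176 = 179.
Buyers' price falls by P* − Pb = 121 − 105 = 16; sellers' price rises by Ps − P* = 176 − 121 = 55.

Buyers gain 16 per unit; sellers gain 55 per unit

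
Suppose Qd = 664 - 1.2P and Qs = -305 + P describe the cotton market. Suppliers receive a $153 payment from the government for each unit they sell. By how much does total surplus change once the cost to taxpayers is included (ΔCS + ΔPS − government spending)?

Net change in total surplus = -70227/11

Pre-subsidy: 664 - 1.2P = -305 + P gives P* = 4845/11, Q* = 1490/11.
With the subsidy, sellers receive Ps = Pb + 153 for each unit, where Pb is the price buyers pay.
Supply in terms of Pb becomes Qs = -305 + 1(Pb + 153) = -152 + Pb. Setting this equal to demand: 664 - 1.2Pb = -152 + Pb, so Pb = 4080/11.
Sellers receive Ps = 4080/11 + 153 = 5763/11; Q' = 664 − 1.2·(4080/11) = 2408/11.
ΔCS = ½(1490/11 + 2408/11)(4845/11 − 4080/11) = 1490985/121; ΔPS = ½(1490/11 + 2408/11)(5763/11 − 4845/11) = 1789182/121.
Government spending = 153 × 2408/11 = 368424/11.
Net change = 1490985/121 + 1789182/121 − 368424/11 = -70227/11. The loss equals the DWL triangle ½·153·918/11.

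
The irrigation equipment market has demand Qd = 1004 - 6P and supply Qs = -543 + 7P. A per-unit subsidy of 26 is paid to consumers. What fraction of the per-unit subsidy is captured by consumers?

Consumer share = 7/13

Pre-subsidy: 1004 - 6P = -543 + 7P gives P* = 119, Q* = 290.
With the rebate, buyers effectively pay Pb = Ps − 26, where Ps is the price sellers receive.
Demand in terms of Ps becomes Qd = 1004 − 6(Ps − 26) = 1160 - 6Ps. Setting this equal to supply: 1160 - 6Ps = -543 + 7Ps, so Ps = 131.
Buyers pay Pb = 131 − 26 = 105; Q' = -543 + 7·131 = 374.
Buyers' price falls by P* − Pb = 119 − 105 = 14; sellers' price rises by Ps − P* = 131 − 119 = 12.
So consumers capture 14/26 = 7/13 of each unit of subsidy.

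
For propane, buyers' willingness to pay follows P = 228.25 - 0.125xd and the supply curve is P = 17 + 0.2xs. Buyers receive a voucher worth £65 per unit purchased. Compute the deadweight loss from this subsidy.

Deadweight loss = £6500

Pre-subsidy: 228.25 - 0.125x = 17 + 0.2x gives x* = 650 and P* = 147.
With the rebate, buyers effectively pay Pb = Ps − 65, where Ps is the price sellers receive.
On the curves, Pb = 228.25 - 0.125x and Ps = 17 + 0.2x; the wedge Ps − Pb = 65 gives 17 + 0.2x − (228.25 - 0.125x) = 65, so x' = 850.
Then Pb = 228.25 − 0.125·850 = 122 and Ps = 17 + 0.2·850 = 187.
The subsidy expands output by 850 − 650 = 200 past the efficient level; on those units the gap between marginal cost and willingness to pay runs from 0 up to 65.
DWL = ½ × 65 × 200 = 6500.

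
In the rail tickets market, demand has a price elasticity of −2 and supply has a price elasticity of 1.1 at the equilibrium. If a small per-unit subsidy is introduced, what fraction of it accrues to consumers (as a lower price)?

Consumer share = 11/31

For a small subsidy around the equilibrium, the benefit split depends on the relative slopes, which at a point are proportional to the elasticities.
Buyer share = εs/(εs + |εd|) = 1.1/(1.1 + 2) = 11/31; seller share = |εd|/(εs + |εd|) = 20/31.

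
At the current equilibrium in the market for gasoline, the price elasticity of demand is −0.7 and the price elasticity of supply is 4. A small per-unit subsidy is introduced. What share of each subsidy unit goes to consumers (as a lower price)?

For a small subsidy around the equilibrium, the benefit split depends on the relative slopes, which at a point are proportional to the elasticities.
Buyer share = εs/(εs + |εd|) = 4/(4 + 0.7) = 40/47; seller share = |εd|/(εs + |εd|) = 7/47.

Consumer share = 40/47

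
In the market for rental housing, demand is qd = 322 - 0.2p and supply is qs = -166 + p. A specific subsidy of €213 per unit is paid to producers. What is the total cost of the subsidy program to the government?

Pre-subsidy: 322 - 0.2p = -166 + p gives p* = 1220/3, q* = 722/3.
With the subsidy, sellers receive ps = pb + 213 for each unit, where pb is the price buyers pay.
Supply in terms of pb becomes qs = -166 + 1(pb + 213) = 47 + pb. Setting this equal to demand: 322 - 0.2pb = 47 + pb, so pb = 1375/6.
Sellers receive ps = 1375/6 + 213 = 2653/6; q' = 322 − 0.2·(1375/6) = 1657/6.
Government outlay = subsidy × quantity = 213 × 1657/6 = 58823.5.

Government cost = €58823.5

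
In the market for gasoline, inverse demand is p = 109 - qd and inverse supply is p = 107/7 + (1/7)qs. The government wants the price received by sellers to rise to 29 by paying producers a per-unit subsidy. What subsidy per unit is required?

Required subsidy s = 16 per unit

At a seller price of 29, quantity supplied is -107 + 7·29 = 96.
Buyers absorb 96 only when they pay pb = 109 − 1·96 = 13.
s = ps − pb = 29 − 13 = 16.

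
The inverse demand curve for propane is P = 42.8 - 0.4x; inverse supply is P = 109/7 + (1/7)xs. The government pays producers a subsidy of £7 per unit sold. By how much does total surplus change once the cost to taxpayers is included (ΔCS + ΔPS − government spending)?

Net change in total surplus = -1715/38

Pre-subsidy: 42.8 - 0.4x = 109/7 + (1/7)x gives x* = 953/19 and P* = 432/19.
With the subsidy, sellers receive Ps = Pb + 7 for each unit, where Pb is the price buyers pay.
On the curves, Pb = 42.8 - 0.4x and Ps = 109/7 + (1/7)x; the wedge Ps − Pb = 7 gives 109/7 + (1/7)x − (42.8 - 0.4x) = 7, so x' = 1198/19.
Then Pb = 42.8 − 0.4·(1198/19) = 334/19 and Ps = 109/7 + (1/7)·(1198/19) = 467/19.
ΔCS = ½(953/19 + 1198/19)(432/19 − 334/19) = 105399/361; ΔPS = ½(953/19 + 1198/19)(467/19 − 432/19) = 75285/722.
Government spending = 7 × 1198/19 = 8386/19.
Net change = 105399/361 + 75285/722 − 8386/19 = -1715/38. The loss equals the DWL triangle ½·7·245/19.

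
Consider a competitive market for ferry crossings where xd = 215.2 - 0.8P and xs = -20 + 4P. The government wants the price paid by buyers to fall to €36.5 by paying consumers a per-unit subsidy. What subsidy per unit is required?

Required subsidy s = €15 per unit

At a buyer price of 36.5, quantity demanded is 215.2 − 0.8·36.5 = 186.
Sellers supply 186 only when they receive Ps with -20 + 4·Ps = 186, i.e. Ps = 51.5.
s = Ps − Pb = 51.5 − 36.5 = 15.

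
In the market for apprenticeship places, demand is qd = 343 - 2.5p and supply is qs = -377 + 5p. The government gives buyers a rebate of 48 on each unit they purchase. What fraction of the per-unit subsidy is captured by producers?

Pre-subsidy: 343 - 2.5p = -377 + 5p gives p* = 96, q* = 103.
With the rebate, buyers effectively pay pb = ps − 48, where ps is the price sellers receive.
Demand in terms of ps becomes qd = 343 − 2.5(ps − 48) = 463 - 2.5ps. Setting this equal to supply: 463 - 2.5ps = -377 + 5ps, so ps = 112.
Buyers pay pb = 112 − 48 = 64; q' = -377 + 5·112 = 183.
Buyers' price falls by p* − pb = 96 − 64 = 32; sellers' price rises by ps − p* = 112 − 96 = 16.
So producers capture 16/48 = 1/3 of each unit of subsidy.

Producer share = 1/3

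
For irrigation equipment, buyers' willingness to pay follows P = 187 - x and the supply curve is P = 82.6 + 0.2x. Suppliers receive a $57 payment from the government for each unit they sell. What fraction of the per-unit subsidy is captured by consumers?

Pre-subsidy: 187 - x = 82.6 + 0.2x gives x* = 87 and P* = 100.
With the subsidy, sellers receive Ps = Pb + 57 for each unit, where Pb is the price buyers pay.
On the curves, Pb = 187 - x and Ps = 82.6 + 0.2x; the wedge Ps − Pb = 57 gives 82.6 + 0.2x − (187 - x) = 57, so x' = 134.5.
Then Pb = 187 − 1·134.5 = 52.5 and Ps = 82.6 + 0.2·134.5 = 109.5.
Buyers' price falls by P* − Pb = 100 − 52.5 = 47.5; sellers' price rises by Ps − P* = 109.5 − 100 = 9.5.
So consumers capture 47.5/57 = 5/6 of each unit of subsidy.

Consumer share = 5/6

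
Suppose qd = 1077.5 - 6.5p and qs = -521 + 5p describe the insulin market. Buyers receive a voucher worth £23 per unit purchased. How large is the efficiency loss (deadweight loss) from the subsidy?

Deadweight loss = £747.5

Pre-subsidy: 1077.5 - 6.5p = -521 + 5p gives p* = 139, q* = 174.
With the rebate, buyers effectively pay pb = ps − 23, where ps is the price sellers receive.
Demand in terms of ps becomes qd = 1077.5 − 6.5(ps − 23) = 1227 - 6.5ps. Setting this equal to supply: 1227 - 6.5ps = -521 + 5ps, so ps = 152.
Buyers pay pb = 152 − 23 = 129; q' = -521 + 5·152 = 239.
The subsidy expands output by 239 − 174 = 65 past the efficient level; on those units the gap between marginal cost and willingness to pay runs from 0 up to 23.
DWL = ½ × 23 × 65 = 747.5.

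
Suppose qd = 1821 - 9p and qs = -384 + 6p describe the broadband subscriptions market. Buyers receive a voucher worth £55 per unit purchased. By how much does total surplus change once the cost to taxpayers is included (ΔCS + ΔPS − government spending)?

Pre-subsidy: 1821 - 9p = -384 + 6p gives p* = 147, q* = 498.
With the rebate, buyers effectively pay pb = ps − 55, where ps is the price sellers receive.
Demand in terms of ps becomes qd = 1821 − 9(ps − 55) = 2316 - 9ps. Setting this equal to supply: 2316 - 9ps = -384 + 6ps, so ps = 180.
Buyers pay pb = 180 − 55 = 125; q' = -384 + 6·180 = 696.
ΔCS = ½(498 + 696)(147 − 125) = 13134; ΔPS = ½(498 + 696)(180 − 147) = 19701.
Government spending = 55 × 696 = 38280.
Net change = 13134 + 19701 − 38280 = -5445. The loss equals the DWL triangle ½·55·198.

Net change in total surplus = -£5445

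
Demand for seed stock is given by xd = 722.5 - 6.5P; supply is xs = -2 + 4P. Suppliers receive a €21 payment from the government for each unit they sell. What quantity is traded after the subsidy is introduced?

x' = 326

Pre-subsidy: 722.5 - 6.5P = -2 + 4P gives P* = 69, x* = 274.
With the subsidy, sellers receive Ps = Pb + 21 for each unit, where Pb is the price buyers pay.
Supply in terms of Pb becomes xs = -2 + 4(Pb + 21) = 82 + 4Pb. Setting this equal to demand: 722.5 - 6.5Pb = 82 + 4Pb, so Pb = 61.
Sellers receive Ps = 61 + 21 = 82; x' = 722.5 − 6.5·61 = 326.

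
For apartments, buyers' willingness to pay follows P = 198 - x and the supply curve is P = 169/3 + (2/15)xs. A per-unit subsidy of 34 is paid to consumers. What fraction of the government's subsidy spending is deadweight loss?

Pre-subsidy: 198 - x = 169/3 + (2/15)x gives x* = 125 and P* = 73.
With the rebate, buyers effectively pay Pb = Ps − 34, where Ps is the price sellers receive.
On the curves, Pb = 198 - x and Ps = 169/3 + (2/15)x; the wedge Ps − Pb = 34 gives 169/3 + (2/15)x − (198 - x) = 34, so x' = 155.
Then Pb = 198 − 1·155 = 43 and Ps = 169/3 + (2/15)·155 = 77.
ΔCS = ½(125 + 155)(73 − 43) = 4200; ΔPS = ½(125 + 155)(77 − 73) = 560.
Government spending = 34 × 155 = 5270.
DWL = ½ × 34 × (155 − 125) = 510; fraction = 510 / 5270 = 3/31.

DWL / government spending = 3/31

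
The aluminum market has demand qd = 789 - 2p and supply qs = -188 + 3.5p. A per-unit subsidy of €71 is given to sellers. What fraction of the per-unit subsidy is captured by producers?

Producer share = 4/11

Pre-subsidy: 789 - 2p = -188 + 3.5p gives p* = 1954/11, q* = 4771/11.
With the subsidy, sellers receive ps = pb + 71 for each unit, where pb is the price buyers pay.
Supply in terms of pb becomes qs = -188 + 3.5(pb + 71) = 60.5 + 3.5pb. Setting this equal to demand: 789 - 2pb = 60.5 + 3.5pb, so pb = 1457/11.
Sellers receive ps = 1457/11 + 71 = 2238/11; q' = 789 − 2·(1457/11) = 5765/11.
Buyers' price falls by p* − pb = 1954/11 − 1457/11 = 497/11; sellers' price rises by ps − p* = 2238/11 − 1954/11 = 284/11.
So producers capture (284/11)/71 = 4/11 of each unit of subsidy.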